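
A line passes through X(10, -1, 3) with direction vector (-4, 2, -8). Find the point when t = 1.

P(t) = X + t·d
  = (10 + (-4)·1, -1 + 2·1, 3 + (-8)·1)
  = (10 - 4, -1 + 2, 3 - 8)
  = (6, 1, -5)

(6, 1, -5)


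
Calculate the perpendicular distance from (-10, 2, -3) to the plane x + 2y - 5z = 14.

distance = |a·x₀ + b·y₀ + c·z₀ - d| / √(a² + b² + c²)
  = |1·(-10) + 2·2 + (-5)·(-3) - 14| / √(1² + 2² + (-5)²)
  = |-10 + 4 + 15 - 14| / √(1 + 4 + 25)
  = |-5| / √30
  = 5 / 5.477
  ≈ 0.9129

0.9129


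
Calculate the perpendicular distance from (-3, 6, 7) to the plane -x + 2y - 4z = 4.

distance = |a·x₀ + b·y₀ + c·z₀ - d| / √(a² + b² + c²)
  = |(-1)·(-3) + 2·6 + (-4)·7 - 4| / √((-1)² + 2² + (-4)²)
  = |3 + 12 - 28 - 4| / √(1 + 4 + 16)
  = |-17| / √21
  = 17 / 4.583
  ≈ 3.71

3.71


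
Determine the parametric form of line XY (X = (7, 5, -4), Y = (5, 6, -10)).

Direction vector d = Y - X = (5 - 7, 6 - 5, -10 + 4) = (-2, 1, -6)
Parametric form r = X + t·d:
x = 7 - 2t, y = 5 + t, z = -4 - 6t

x = 7 - 2t, y = 5 + t, z = -4 - 6t


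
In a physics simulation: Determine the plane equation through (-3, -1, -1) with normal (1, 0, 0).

The plane through P with normal n = (a, b, c) satisfies n·(r - P) = 0,
i.e. ax + by + cz = a·x₀ + b·y₀ + c·z₀.
d = 1·(-3) + 0·(-1) + 0·(-1)
  = -3 + 0 + 0
  = -3
Equation: x = -3

x = -3


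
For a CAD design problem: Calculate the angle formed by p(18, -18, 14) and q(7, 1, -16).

p·q = 18·7 + (-18)·1 + 14·(-16) = 126 - 18 - 224 = -116
|p| = √(18² + (-18)² + 14²) = √844 ≈ 29.05
|q| = √(7² + 1² + (-16)²) = √306 ≈ 17.49
cos θ = (p·q)/(|p||q|) = -116/(29.05·17.49) ≈ -0.2283
θ = arccos(-0.2283) ≈ 103.2°

103.2°


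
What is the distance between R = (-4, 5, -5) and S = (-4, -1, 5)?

d = √[(x₂-x₁)² + (y₂-y₁)² + (z₂-z₁)²]
  = √[0² + (-6)² + 10²]
  = √[0 + 36 + 100]
  = √136
  ≈ 11.66

11.66


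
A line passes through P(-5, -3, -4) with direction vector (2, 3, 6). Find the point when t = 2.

P(t) = P + t·d
  = (-5 + 2·2, -3 + 3·2, -4 + 6·2)
  = (-5 + 4, -3 + 6, -4 + 12)
  = (-1, 3, 8)

(-1, 3, 8)


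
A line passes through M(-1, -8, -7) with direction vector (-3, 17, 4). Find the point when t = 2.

P(t) = M + t·d
  = (-1 + (-3)·2, -8 + 17·2, -7 + 4·2)
  = (-1 - 6, -8 + 34, -7 + 8)
  = (-7, 26, 1)

(-7, 26, 1)


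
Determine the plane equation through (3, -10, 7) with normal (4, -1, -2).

The plane through P with normal n = (a, b, c) satisfies n·(r - P) = 0,
i.e. ax + by + cz = a·x₀ + b·y₀ + c·z₀.
d = 4·3 + (-1)·(-10) + (-2)·7
  = 12 + 10 - 14
  = 8
Equation: 4x - y - 2z = 8

4x - y - 2z = 8


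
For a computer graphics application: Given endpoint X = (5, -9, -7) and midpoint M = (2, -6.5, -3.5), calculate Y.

Y = 2M - X
  = (2·2 - 5, 2·(-6.5) - (-9), 2·(-3.5) - (-7))
  = (4 - 5, -13 + 9, -7 + 7)
  = (-1, -4, 0)

(-1, -4, 0)


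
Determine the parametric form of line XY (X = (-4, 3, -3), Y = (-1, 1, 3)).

Direction vector d = Y - X = (-1 + 4, 1 - 3, 3 + 3) = (3, -2, 6)
Parametric form r = X + t·d:
x = -4 + 3t, y = 3 - 2t, z = -3 + 6t

x = -4 + 3t, y = 3 - 2t, z = -3 + 6t


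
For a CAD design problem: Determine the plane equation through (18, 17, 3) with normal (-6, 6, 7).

The plane through P with normal n = (a, b, c) satisfies n·(r - P) = 0,
i.e. ax + by + cz = a·x₀ + b·y₀ + c·z₀.
d = (-6)·18 + 6·17 + 7·3
  = -108 + 102 + 21
  = 15
Equation: -6x + 6y + 7z = 15

-6x + 6y + 7z = 15


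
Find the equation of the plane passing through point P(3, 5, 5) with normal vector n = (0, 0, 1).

The plane through P with normal n = (a, b, c) satisfies n·(r - P) = 0,
i.e. ax + by + cz = a·x₀ + b·y₀ + c·z₀.
d = 0·3 + 0·5 + 1·5
  = 0 + 0 + 5
  = 5
Equation: z = 5

z = 5


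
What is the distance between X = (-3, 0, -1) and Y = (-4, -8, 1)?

d = √[(x₂-x₁)² + (y₂-y₁)² + (z₂-z₁)²]
  = √[(-1)² + (-8)² + 2²]
  = √[1 + 64 + 4]
  = √69
  ≈ 8.307

8.307


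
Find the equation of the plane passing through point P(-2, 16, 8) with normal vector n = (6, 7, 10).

The plane through P with normal n = (a, b, c) satisfies n·(r - P) = 0,
i.e. ax + by + cz = a·x₀ + b·y₀ + c·z₀.
d = 6·(-2) + 7·16 + 10·8
  = -12 + 112 + 80
  = 180
Equation: 6x + 7y + 10z = 180

6x + 7y + 10z = 180


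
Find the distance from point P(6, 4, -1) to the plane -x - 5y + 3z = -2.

distance = |a·x₀ + b·y₀ + c·z₀ - d| / √(a² + b² + c²)
  = |(-1)·6 + (-5)·4 + 3·(-1) - (-2)| / √((-1)² + (-5)² + 3²)
  = |-6 - 20 - 3 + 2| / √(1 + 25 + 9)
  = |-27| / √35
  = 27 / 5.916
  ≈ 4.564

4.564


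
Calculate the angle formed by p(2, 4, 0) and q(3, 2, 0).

p·q = 2·3 + 4·2 + 0·0 = 6 + 8 + 0 = 14
|p| = √(2² + 4² + 0²) = √20 ≈ 4.472
|q| = √(3² + 2² + 0²) = √13 ≈ 3.606
cos θ = (p·q)/(|p||q|) = 14/(4.472·3.606) ≈ 0.8682
θ = arccos(0.8682) ≈ 29.74°

29.74°


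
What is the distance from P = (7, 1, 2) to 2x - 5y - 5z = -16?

distance = |a·x₀ + b·y₀ + c·z₀ - d| / √(a² + b² + c²)
  = |2·7 + (-5)·1 + (-5)·2 - (-16)| / √(2² + (-5)² + (-5)²)
  = |14 - 5 - 10 + 16| / √(4 + 25 + 25)
  = |15| / √54
  = 15 / 7.348
  ≈ 2.041

2.041


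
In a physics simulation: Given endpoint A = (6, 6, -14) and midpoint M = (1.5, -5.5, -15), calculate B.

B = 2M - A
  = (2·1.5 - 6, 2·(-5.5) - 6, 2·(-15) - (-14))
  = (3 - 6, -11 - 6, -30 + 14)
  = (-3, -17, -16)

(-3, -17, -16)


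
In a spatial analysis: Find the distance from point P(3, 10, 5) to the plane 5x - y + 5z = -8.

distance = |a·x₀ + b·y₀ + c·z₀ - d| / √(a² + b² + c²)
  = |5·3 + (-1)·10 + 5·5 - (-8)| / √(5² + (-1)² + 5²)
  = |15 - 10 + 25 + 8| / √(25 + 1 + 25)
  = |38| / √51
  = 38 / 7.141
  ≈ 5.321

5.321


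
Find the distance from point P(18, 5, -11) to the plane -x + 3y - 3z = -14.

distance = |a·x₀ + b·y₀ + c·z₀ - d| / √(a² + b² + c²)
  = |(-1)·18 + 3·5 + (-3)·(-11) - (-14)| / √((-1)² + 3² + (-3)²)
  = |-18 + 15 + 33 + 14| / √(1 + 9 + 9)
  = |44| / √19
  = 44 / 4.359
  ≈ 10.09

10.09


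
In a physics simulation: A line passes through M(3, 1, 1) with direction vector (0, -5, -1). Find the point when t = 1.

P(t) = M + t·d
  = (3 + 0·1, 1 + (-5)·1, 1 + (-1)·1)
  = (3 + 0, 1 - 5, 1 - 1)
  = (3, -4, 0)

(3, -4, 0)


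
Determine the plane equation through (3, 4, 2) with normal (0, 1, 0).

The plane through P with normal n = (a, b, c) satisfies n·(r - P) = 0,
i.e. ax + by + cz = a·x₀ + b·y₀ + c·z₀.
d = 0·3 + 1·4 + 0·2
  = 0 + 4 + 0
  = 4
Equation: y = 4

y = 4


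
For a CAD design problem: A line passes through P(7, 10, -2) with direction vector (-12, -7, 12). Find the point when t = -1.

P(t) = P + t·d
  = (7 + (-12)·(-1), 10 + (-7)·(-1), -2 + 12·(-1))
  = (7 + 12, 10 + 7, -2 - 12)
  = (19, 17, -14)

(19, 17, -14)


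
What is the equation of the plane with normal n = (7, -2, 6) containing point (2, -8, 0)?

The plane through P with normal n = (a, b, c) satisfies n·(r - P) = 0,
i.e. ax + by + cz = a·x₀ + b·y₀ + c·z₀.
d = 7·2 + (-2)·(-8) + 6·0
  = 14 + 16 + 0
  = 30
Equation: 7x - 2y + 6z = 30

7x - 2y + 6z = 30


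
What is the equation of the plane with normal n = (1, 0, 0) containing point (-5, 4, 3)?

The plane through P with normal n = (a, b, c) satisfies n·(r - P) = 0,
i.e. ax + by + cz = a·x₀ + b·y₀ + c·z₀.
d = 1·(-5) + 0·4 + 0·3
  = -5 + 0 + 0
  = -5
Equation: x = -5

x = -5


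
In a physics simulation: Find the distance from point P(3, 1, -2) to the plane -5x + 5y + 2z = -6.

distance = |a·x₀ + b·y₀ + c·z₀ - d| / √(a² + b² + c²)
  = |(-5)·3 + 5·1 + 2·(-2) - (-6)| / √((-5)² + 5² + 2²)
  = |-15 + 5 - 4 + 6| / √(25 + 25 + 4)
  = |-8| / √54
  = 8 / 7.348
  ≈ 1.089

1.089


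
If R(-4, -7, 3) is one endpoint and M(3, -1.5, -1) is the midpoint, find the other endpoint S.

S = 2M - R
  = (2·3 - (-4), 2·(-1.5) - (-7), 2·(-1) - 3)
  = (6 + 4, -3 + 7, -2 - 3)
  = (10, 4, -5)

(10, 4, -5)


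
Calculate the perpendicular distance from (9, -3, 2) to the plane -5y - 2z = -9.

distance = |a·x₀ + b·y₀ + c·z₀ - d| / √(a² + b² + c²)
  = |0·9 + (-5)·(-3) + (-2)·2 - (-9)| / √(0² + (-5)² + (-2)²)
  = |0 + 15 - 4 + 9| / √(0 + 25 + 4)
  = |20| / √29
  = 20 / 5.385
  ≈ 3.714

3.714


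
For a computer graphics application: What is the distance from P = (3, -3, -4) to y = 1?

distance = |a·x₀ + b·y₀ + c·z₀ - d| / √(a² + b² + c²)
  = |0·3 + 1·(-3) + 0·(-4) - 1| / √(0² + 1² + 0²)
  = |0 - 3 + 0 - 1| / √(0 + 1 + 0)
  = |-4| / √1
  = 4 / 1
  ≈ 4

4


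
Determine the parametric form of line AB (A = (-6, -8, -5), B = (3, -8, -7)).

Direction vector d = B - A = (3 + 6, -8 + 8, -7 + 5) = (9, 0, -2)
Parametric form r = A + t·d:
x = -6 + 9t, y = -8, z = -5 - 2t

x = -6 + 9t, y = -8, z = -5 - 2t


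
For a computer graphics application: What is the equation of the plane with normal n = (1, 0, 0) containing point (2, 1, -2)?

The plane through P with normal n = (a, b, c) satisfies n·(r - P) = 0,
i.e. ax + by + cz = a·x₀ + b·y₀ + c·z₀.
d = 1·2 + 0·1 + 0·(-2)
  = 2 + 0 + 0
  = 2
Equation: x = 2

x = 2


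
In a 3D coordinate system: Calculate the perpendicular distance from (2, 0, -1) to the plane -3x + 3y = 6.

distance = |a·x₀ + b·y₀ + c·z₀ - d| / √(a² + b² + c²)
  = |(-3)·2 + 3·0 + 0·(-1) - 6| / √((-3)² + 3² + 0²)
  = |-6 + 0 + 0 - 6| / √(9 + 9 + 0)
  = |-12| / √18
  = 12 / 4.243
  ≈ 2.828

2.828


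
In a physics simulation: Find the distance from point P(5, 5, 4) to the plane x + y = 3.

distance = |a·x₀ + b·y₀ + c·z₀ - d| / √(a² + b² + c²)
  = |1·5 + 1·5 + 0·4 - 3| / √(1² + 1² + 0²)
  = |5 + 5 + 0 - 3| / √(1 + 1 + 0)
  = |7| / √2
  = 7 / 1.414
  ≈ 4.95

4.95


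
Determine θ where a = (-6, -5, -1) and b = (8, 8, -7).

a·b = (-6)·8 + (-5)·8 + (-1)·(-7) = -48 - 40 + 7 = -81
|a| = √((-6)² + (-5)² + (-1)²) = √62 ≈ 7.874
|b| = √(8² + 8² + (-7)²) = √177 ≈ 13.3
cos θ = (a·b)/(|a||b|) = -81/(7.874·13.3) ≈ -0.7732
θ = arccos(-0.7732) ≈ 140.6°

140.6°


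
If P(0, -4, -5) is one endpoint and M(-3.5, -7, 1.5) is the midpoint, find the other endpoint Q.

Q = 2M - P
  = (2·(-3.5) - 0, 2·(-7) - (-4), 2·1.5 - (-5))
  = (-7 + 0, -14 + 4, 3 + 5)
  = (-7, -10, 8)

(-7, -10, 8)


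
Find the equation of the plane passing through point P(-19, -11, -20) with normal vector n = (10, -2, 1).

The plane through P with normal n = (a, b, c) satisfies n·(r - P) = 0,
i.e. ax + by + cz = a·x₀ + b·y₀ + c·z₀.
d = 10·(-19) + (-2)·(-11) + 1·(-20)
  = -190 + 22 - 20
  = -188
Equation: 10x - 2y + z = -188

10x - 2y + z = -188


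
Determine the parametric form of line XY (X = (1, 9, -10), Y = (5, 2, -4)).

Direction vector d = Y - X = (5 - 1, 2 - 9, -4 + 10) = (4, -7, 6)
Parametric form r = X + t·d:
x = 1 + 4t, y = 9 - 7t, z = -10 + 6t

x = 1 + 4t, y = 9 - 7t, z = -10 + 6t


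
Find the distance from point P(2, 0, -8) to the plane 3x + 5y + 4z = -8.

distance = |a·x₀ + b·y₀ + c·z₀ - d| / √(a² + b² + c²)
  = |3·2 + 5·0 + 4·(-8) - (-8)| / √(3² + 5² + 4²)
  = |6 + 0 - 32 + 8| / √(9 + 25 + 16)
  = |-18| / √50
  = 18 / 7.071
  ≈ 2.546

2.546


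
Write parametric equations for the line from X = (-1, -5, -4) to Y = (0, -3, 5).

Direction vector d = Y - X = (0 + 1, -3 + 5, 5 + 4) = (1, 2, 9)
Parametric form r = X + t·d:
x = -1 + t, y = -5 + 2t, z = -4 + 9t

x = -1 + t, y = -5 + 2t, z = -4 + 9t


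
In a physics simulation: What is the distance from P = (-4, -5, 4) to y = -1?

distance = |a·x₀ + b·y₀ + c·z₀ - d| / √(a² + b² + c²)
  = |0·(-4) + 1·(-5) + 0·4 - (-1)| / √(0² + 1² + 0²)
  = |0 - 5 + 0 + 1| / √(0 + 1 + 0)
  = |-4| / √1
  = 4 / 1
  ≈ 4

4


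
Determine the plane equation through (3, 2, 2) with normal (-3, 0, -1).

The plane through P with normal n = (a, b, c) satisfies n·(r - P) = 0,
i.e. ax + by + cz = a·x₀ + b·y₀ + c·z₀.
d = (-3)·3 + 0·2 + (-1)·2
  = -9 + 0 - 2
  = -11
Equation: -3x - z = -11

-3x - z = -11


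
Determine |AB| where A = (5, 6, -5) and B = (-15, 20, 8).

d = √[(x₂-x₁)² + (y₂-y₁)² + (z₂-z₁)²]
  = √[(-20)² + 14² + 13²]
  = √[400 + 196 + 169]
  = √765
  ≈ 27.66

27.66


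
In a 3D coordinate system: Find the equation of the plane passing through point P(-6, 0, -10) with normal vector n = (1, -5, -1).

The plane through P with normal n = (a, b, c) satisfies n·(r - P) = 0,
i.e. ax + by + cz = a·x₀ + b·y₀ + c·z₀.
d = 1·(-6) + (-5)·0 + (-1)·(-10)
  = -6 + 0 + 10
  = 4
Equation: x - 5y - z = 4

x - 5y - z = 4


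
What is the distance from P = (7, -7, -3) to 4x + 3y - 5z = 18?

distance = |a·x₀ + b·y₀ + c·z₀ - d| / √(a² + b² + c²)
  = |4·7 + 3·(-7) + (-5)·(-3) - 18| / √(4² + 3² + (-5)²)
  = |28 - 21 + 15 - 18| / √(16 + 9 + 25)
  = |4| / √50
  = 4 / 7.071
  ≈ 0.5657

0.5657


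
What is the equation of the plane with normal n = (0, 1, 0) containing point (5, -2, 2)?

The plane through P with normal n = (a, b, c) satisfies n·(r - P) = 0,
i.e. ax + by + cz = a·x₀ + b·y₀ + c·z₀.
d = 0·5 + 1·(-2) + 0·2
  = 0 - 2 + 0
  = -2
Equation: y = -2

y = -2


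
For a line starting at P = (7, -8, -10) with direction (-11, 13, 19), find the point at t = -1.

P(t) = P + t·d
  = (7 + (-11)·(-1), -8 + 13·(-1), -10 + 19·(-1))
  = (7 + 11, -8 - 13, -10 - 19)
  = (18, -21, -29)

(18, -21, -29)


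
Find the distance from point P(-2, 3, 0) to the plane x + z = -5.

distance = |a·x₀ + b·y₀ + c·z₀ - d| / √(a² + b² + c²)
  = |1·(-2) + 0·3 + 1·0 - (-5)| / √(1² + 0² + 1²)
  = |-2 + 0 + 0 + 5| / √(1 + 0 + 1)
  = |3| / √2
  = 3 / 1.414
  ≈ 2.121

2.121


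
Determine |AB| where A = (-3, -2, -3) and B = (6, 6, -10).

d = √[(x₂-x₁)² + (y₂-y₁)² + (z₂-z₁)²]
  = √[9² + 8² + (-7)²]
  = √[81 + 64 + 49]
  = √194
  ≈ 13.93

13.93


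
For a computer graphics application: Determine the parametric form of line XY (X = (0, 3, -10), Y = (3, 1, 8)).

Direction vector d = Y - X = (3 + 0, 1 - 3, 8 + 10) = (3, -2, 18)
Parametric form r = X + t·d:
x = 0 + 3t, y = 3 - 2t, z = -10 + 18t

x = 0 + 3t, y = 3 - 2t, z = -10 + 18t


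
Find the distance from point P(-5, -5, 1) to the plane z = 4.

distance = |a·x₀ + b·y₀ + c·z₀ - d| / √(a² + b² + c²)
  = |0·(-5) + 0·(-5) + 1·1 - 4| / √(0² + 0² + 1²)
  = |0 + 0 + 1 - 4| / √(0 + 0 + 1)
  = |-3| / √1
  = 3 / 1
  ≈ 3

3


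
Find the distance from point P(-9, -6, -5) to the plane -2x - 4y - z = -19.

distance = |a·x₀ + b·y₀ + c·z₀ - d| / √(a² + b² + c²)
  = |(-2)·(-9) + (-4)·(-6) + (-1)·(-5) - (-19)| / √((-2)² + (-4)² + (-1)²)
  = |18 + 24 + 5 + 19| / √(4 + 16 + 1)
  = |66| / √21
  = 66 / 4.583
  ≈ 14.4

14.4


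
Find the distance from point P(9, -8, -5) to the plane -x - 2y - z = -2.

distance = |a·x₀ + b·y₀ + c·z₀ - d| / √(a² + b² + c²)
  = |(-1)·9 + (-2)·(-8) + (-1)·(-5) - (-2)| / √((-1)² + (-2)² + (-1)²)
  = |-9 + 16 + 5 + 2| / √(1 + 4 + 1)
  = |14| / √6
  = 14 / 2.449
  ≈ 5.715

5.715


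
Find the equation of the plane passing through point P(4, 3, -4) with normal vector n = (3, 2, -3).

The plane through P with normal n = (a, b, c) satisfies n·(r - P) = 0,
i.e. ax + by + cz = a·x₀ + b·y₀ + c·z₀.
d = 3·4 + 2·3 + (-3)·(-4)
  = 12 + 6 + 12
  = 30
Equation: 3x + 2y - 3z = 30

3x + 2y - 3z = 30


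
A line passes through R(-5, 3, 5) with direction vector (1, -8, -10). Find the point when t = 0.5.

P(t) = R + t·d
  = (-5 + 1·0.5, 3 + (-8)·0.5, 5 + (-10)·0.5)
  = (-5 + 0.5, 3 - 4, 5 - 5)
  = (-4.5, -1, 0)

(-4.5, -1, 0)


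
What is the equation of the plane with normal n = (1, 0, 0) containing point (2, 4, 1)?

The plane through P with normal n = (a, b, c) satisfies n·(r - P) = 0,
i.e. ax + by + cz = a·x₀ + b·y₀ + c·z₀.
d = 1·2 + 0·4 + 0·1
  = 2 + 0 + 0
  = 2
Equation: x = 2

x = 2


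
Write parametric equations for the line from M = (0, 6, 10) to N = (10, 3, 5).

Direction vector d = N - M = (10 + 0, 3 - 6, 5 - 10) = (10, -3, -5)
Parametric form r = M + t·d:
x = 0 + 10t, y = 6 - 3t, z = 10 - 5t

x = 0 + 10t, y = 6 - 3t, z = 10 - 5t


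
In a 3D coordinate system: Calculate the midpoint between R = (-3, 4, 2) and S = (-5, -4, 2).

M = ((x₁+x₂)/2, (y₁+y₂)/2, (z₁+z₂)/2)
  = ((-3 - 5)/2, (4 - 4)/2, (2 + 2)/2)
  = (-8/2, 0/2, 4/2)
  = (-4, 0, 2)

(-4, 0, 2)


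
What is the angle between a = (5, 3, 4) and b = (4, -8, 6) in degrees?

a·b = 5·4 + 3·(-8) + 4·6 = 20 - 24 + 24 = 20
|a| = √(5² + 3² + 4²) = √50 ≈ 7.071
|b| = √(4² + (-8)² + 6²) = √116 ≈ 10.77
cos θ = (a·b)/(|a||b|) = 20/(7.071·10.77) ≈ 0.2626
θ = arccos(0.2626) ≈ 74.77°

74.77°


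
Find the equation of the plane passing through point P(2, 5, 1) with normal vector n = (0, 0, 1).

The plane through P with normal n = (a, b, c) satisfies n·(r - P) = 0,
i.e. ax + by + cz = a·x₀ + b·y₀ + c·z₀.
d = 0·2 + 0·5 + 1·1
  = 0 + 0 + 1
  = 1
Equation: z = 1

z = 1


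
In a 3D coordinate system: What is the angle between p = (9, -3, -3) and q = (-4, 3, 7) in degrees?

p·q = 9·(-4) + (-3)·3 + (-3)·7 = -36 - 9 - 21 = -66
|p| = √(9² + (-3)² + (-3)²) = √99 ≈ 9.95
|q| = √((-4)² + 3² + 7²) = √74 ≈ 8.602
cos θ = (p·q)/(|p||q|) = -66/(9.95·8.602) ≈ -0.7711
θ = arccos(-0.7711) ≈ 140.5°

140.5°


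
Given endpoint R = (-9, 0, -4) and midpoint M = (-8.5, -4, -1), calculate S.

S = 2M - R
  = (2·(-8.5) - (-9), 2·(-4) - 0, 2·(-1) - (-4))
  = (-17 + 9, -8 + 0, -2 + 4)
  = (-8, -8, 2)

(-8, -8, 2)


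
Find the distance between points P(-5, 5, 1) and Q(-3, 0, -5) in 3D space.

d = √[(x₂-x₁)² + (y₂-y₁)² + (z₂-z₁)²]
  = √[2² + (-5)² + (-6)²]
  = √[4 + 25 + 36]
  = √65
  ≈ 8.062

8.062


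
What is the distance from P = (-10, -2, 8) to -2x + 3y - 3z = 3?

distance = |a·x₀ + b·y₀ + c·z₀ - d| / √(a² + b² + c²)
  = |(-2)·(-10) + 3·(-2) + (-3)·8 - 3| / √((-2)² + 3² + (-3)²)
  = |20 - 6 - 24 - 3| / √(4 + 9 + 9)
  = |-13| / √22
  = 13 / 4.69
  ≈ 2.772

2.772


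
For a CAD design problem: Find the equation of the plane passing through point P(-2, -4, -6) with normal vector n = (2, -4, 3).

The plane through P with normal n = (a, b, c) satisfies n·(r - P) = 0,
i.e. ax + by + cz = a·x₀ + b·y₀ + c·z₀.
d = 2·(-2) + (-4)·(-4) + 3·(-6)
  = -4 + 16 - 18
  = -6
Equation: 2x - 4y + 3z = -6

2x - 4y + 3z = -6


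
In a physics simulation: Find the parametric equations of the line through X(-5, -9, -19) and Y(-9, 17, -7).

Direction vector d = Y - X = (-9 + 5, 17 + 9, -7 + 19) = (-4, 26, 12)
Parametric form r = X + t·d:
x = -5 - 4t, y = -9 + 26t, z = -19 + 12t

x = -5 - 4t, y = -9 + 26t, z = -19 + 12t


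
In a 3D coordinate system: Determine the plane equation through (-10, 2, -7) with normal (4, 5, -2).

The plane through P with normal n = (a, b, c) satisfies n·(r - P) = 0,
i.e. ax + by + cz = a·x₀ + b·y₀ + c·z₀.
d = 4·(-10) + 5·2 + (-2)·(-7)
  = -40 + 10 + 14
  = -16
Equation: 4x + 5y - 2z = -16

4x + 5y - 2z = -16


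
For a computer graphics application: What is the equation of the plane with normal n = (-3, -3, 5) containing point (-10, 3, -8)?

The plane through P with normal n = (a, b, c) satisfies n·(r - P) = 0,
i.e. ax + by + cz = a·x₀ + b·y₀ + c·z₀.
d = (-3)·(-10) + (-3)·3 + 5·(-8)
  = 30 - 9 - 40
  = -19
Equation: -3x - 3y + 5z = -19

-3x - 3y + 5z = -19


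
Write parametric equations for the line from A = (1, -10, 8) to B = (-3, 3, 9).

Direction vector d = B - A = (-3 - 1, 3 + 10, 9 - 8) = (-4, 13, 1)
Parametric form r = A + t·d:
x = 1 - 4t, y = -10 + 13t, z = 8 + t

x = 1 - 4t, y = -10 + 13t, z = 8 + t


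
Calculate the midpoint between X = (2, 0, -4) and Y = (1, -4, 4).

M = ((x₁+x₂)/2, (y₁+y₂)/2, (z₁+z₂)/2)
  = ((2 + 1)/2, (0 - 4)/2, (-4 + 4)/2)
  = (3/2, -4/2, 0/2)
  = (1.5, -2, 0)

(1.5, -2, 0)


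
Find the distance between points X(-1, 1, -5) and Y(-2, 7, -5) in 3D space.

d = √[(x₂-x₁)² + (y₂-y₁)² + (z₂-z₁)²]
  = √[(-1)² + 6² + 0²]
  = √[1 + 36 + 0]
  = √37
  ≈ 6.083

6.083


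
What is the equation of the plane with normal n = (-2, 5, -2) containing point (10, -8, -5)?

The plane through P with normal n = (a, b, c) satisfies n·(r - P) = 0,
i.e. ax + by + cz = a·x₀ + b·y₀ + c·z₀.
d = (-2)·10 + 5·(-8) + (-2)·(-5)
  = -20 - 40 + 10
  = -50
Equation: -2x + 5y - 2z = -50

-2x + 5y - 2z = -50


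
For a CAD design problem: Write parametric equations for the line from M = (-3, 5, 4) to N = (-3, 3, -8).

Direction vector d = N - M = (-3 + 3, 3 - 5, -8 - 4) = (0, -2, -12)
Parametric form r = M + t·d:
x = -3, y = 5 - 2t, z = 4 - 12t

x = -3, y = 5 - 2t, z = 4 - 12t


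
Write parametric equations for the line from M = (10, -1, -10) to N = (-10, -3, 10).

Direction vector d = N - M = (-10 - 10, -3 + 1, 10 + 10) = (-20, -2, 20)
Parametric form r = M + t·d:
x = 10 - 20t, y = -1 - 2t, z = -10 + 20t

x = 10 - 20t, y = -1 - 2t, z = -10 + 20t


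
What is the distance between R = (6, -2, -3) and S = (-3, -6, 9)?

d = √[(x₂-x₁)² + (y₂-y₁)² + (z₂-z₁)²]
  = √[(-9)² + (-4)² + 12²]
  = √[81 + 16 + 144]
  = √241
  ≈ 15.52

15.52


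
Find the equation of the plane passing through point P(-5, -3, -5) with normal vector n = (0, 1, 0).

The plane through P with normal n = (a, b, c) satisfies n·(r - P) = 0,
i.e. ax + by + cz = a·x₀ + b·y₀ + c·z₀.
d = 0·(-5) + 1·(-3) + 0·(-5)
  = 0 - 3 + 0
  = -3
Equation: y = -3

y = -3


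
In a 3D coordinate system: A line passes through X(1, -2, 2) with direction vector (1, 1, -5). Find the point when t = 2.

P(t) = X + t·d
  = (1 + 1·2, -2 + 1·2, 2 + (-5)·2)
  = (1 + 2, -2 + 2, 2 - 10)
  = (3, 0, -8)

(3, 0, -8)


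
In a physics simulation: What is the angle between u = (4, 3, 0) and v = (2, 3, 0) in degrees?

u·v = 4·2 + 3·3 + 0·0 = 8 + 9 + 0 = 17
|u| = √(4² + 3² + 0²) = √25 ≈ 5
|v| = √(2² + 3² + 0²) = √13 ≈ 3.606
cos θ = (u·v)/(|u||v|) = 17/(5·3.606) ≈ 0.943
θ = arccos(0.943) ≈ 19.44°

19.44°


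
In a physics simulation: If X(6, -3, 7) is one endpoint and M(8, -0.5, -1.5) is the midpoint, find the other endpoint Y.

Y = 2M - X
  = (2·8 - 6, 2·(-0.5) - (-3), 2·(-1.5) - 7)
  = (16 - 6, -1 + 3, -3 - 7)
  = (10, 2, -10)

(10, 2, -10)


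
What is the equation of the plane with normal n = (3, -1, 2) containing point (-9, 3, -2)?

The plane through P with normal n = (a, b, c) satisfies n·(r - P) = 0,
i.e. ax + by + cz = a·x₀ + b·y₀ + c·z₀.
d = 3·(-9) + (-1)·3 + 2·(-2)
  = -27 - 3 - 4
  = -34
Equation: 3x - y + 2z = -34

3x - y + 2z = -34


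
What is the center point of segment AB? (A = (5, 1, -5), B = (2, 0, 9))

M = ((x₁+x₂)/2, (y₁+y₂)/2, (z₁+z₂)/2)
  = ((5 + 2)/2, (1 + 0)/2, (-5 + 9)/2)
  = (7/2, 1/2, 4/2)
  = (3.5, 0.5, 2)

(3.5, 0.5, 2)


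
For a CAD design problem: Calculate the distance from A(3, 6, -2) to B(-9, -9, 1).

d = √[(x₂-x₁)² + (y₂-y₁)² + (z₂-z₁)²]
  = √[(-12)² + (-15)² + 3²]
  = √[144 + 225 + 9]
  = √378
  ≈ 19.44

19.44


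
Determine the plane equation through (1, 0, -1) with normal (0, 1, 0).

The plane through P with normal n = (a, b, c) satisfies n·(r - P) = 0,
i.e. ax + by + cz = a·x₀ + b·y₀ + c·z₀.
d = 0·1 + 1·0 + 0·(-1)
  = 0 + 0 + 0
  = 0
Equation: y = 0

y = 0


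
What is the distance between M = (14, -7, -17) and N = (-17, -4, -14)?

d = √[(x₂-x₁)² + (y₂-y₁)² + (z₂-z₁)²]
  = √[(-31)² + 3² + 3²]
  = √[961 + 9 + 9]
  = √979
  ≈ 31.29

31.29


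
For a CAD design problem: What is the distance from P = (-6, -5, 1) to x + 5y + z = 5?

distance = |a·x₀ + b·y₀ + c·z₀ - d| / √(a² + b² + c²)
  = |1·(-6) + 5·(-5) + 1·1 - 5| / √(1² + 5² + 1²)
  = |-6 - 25 + 1 - 5| / √(1 + 25 + 1)
  = |-35| / √27
  = 35 / 5.196
  ≈ 6.736

6.736


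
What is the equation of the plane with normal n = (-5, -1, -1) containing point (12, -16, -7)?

The plane through P with normal n = (a, b, c) satisfies n·(r - P) = 0,
i.e. ax + by + cz = a·x₀ + b·y₀ + c·z₀.
d = (-5)·12 + (-1)·(-16) + (-1)·(-7)
  = -60 + 16 + 7
  = -37
Equation: -5x - y - z = -37

-5x - y - z = -37


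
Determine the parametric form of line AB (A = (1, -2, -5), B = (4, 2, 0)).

Direction vector d = B - A = (4 - 1, 2 + 2, 0 + 5) = (3, 4, 5)
Parametric form r = A + t·d:
x = 1 + 3t, y = -2 + 4t, z = -5 + 5t

x = 1 + 3t, y = -2 + 4t, z = -5 + 5t


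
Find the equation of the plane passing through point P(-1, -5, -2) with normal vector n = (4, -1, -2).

The plane through P with normal n = (a, b, c) satisfies n·(r - P) = 0,
i.e. ax + by + cz = a·x₀ + b·y₀ + c·z₀.
d = 4·(-1) + (-1)·(-5) + (-2)·(-2)
  = -4 + 5 + 4
  = 5
Equation: 4x - y - 2z = 5

4x - y - 2z = 5


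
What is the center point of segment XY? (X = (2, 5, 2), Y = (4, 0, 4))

M = ((x₁+x₂)/2, (y₁+y₂)/2, (z₁+z₂)/2)
  = ((2 + 4)/2, (5 + 0)/2, (2 + 4)/2)
  = (6/2, 5/2, 6/2)
  = (3, 2.5, 3)

(3, 2.5, 3)


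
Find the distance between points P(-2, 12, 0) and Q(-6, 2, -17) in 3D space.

d = √[(x₂-x₁)² + (y₂-y₁)² + (z₂-z₁)²]
  = √[(-4)² + (-10)² + (-17)²]
  = √[16 + 100 + 289]
  = √405
  ≈ 20.12

20.12


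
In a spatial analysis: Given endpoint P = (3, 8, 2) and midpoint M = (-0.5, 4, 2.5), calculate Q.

Q = 2M - P
  = (2·(-0.5) - 3, 2·4 - 8, 2·2.5 - 2)
  = (-1 - 3, 8 - 8, 5 - 2)
  = (-4, 0, 3)

(-4, 0, 3)


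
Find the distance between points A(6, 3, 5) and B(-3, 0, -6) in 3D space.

d = √[(x₂-x₁)² + (y₂-y₁)² + (z₂-z₁)²]
  = √[(-9)² + (-3)² + (-11)²]
  = √[81 + 9 + 121]
  = √211
  ≈ 14.53

14.53


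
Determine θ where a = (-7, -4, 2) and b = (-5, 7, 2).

a·b = (-7)·(-5) + (-4)·7 + 2·2 = 35 - 28 + 4 = 11
|a| = √((-7)² + (-4)² + 2²) = √69 ≈ 8.307
|b| = √((-5)² + 7² + 2²) = √78 ≈ 8.832
cos θ = (a·b)/(|a||b|) = 11/(8.307·8.832) ≈ 0.1499
θ = arccos(0.1499) ≈ 81.38°

81.38°


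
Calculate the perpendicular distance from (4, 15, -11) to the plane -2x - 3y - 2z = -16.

distance = |a·x₀ + b·y₀ + c·z₀ - d| / √(a² + b² + c²)
  = |(-2)·4 + (-3)·15 + (-2)·(-11) - (-16)| / √((-2)² + (-3)² + (-2)²)
  = |-8 - 45 + 22 + 16| / √(4 + 9 + 4)
  = |-15| / √17
  = 15 / 4.123
  ≈ 3.638

3.638


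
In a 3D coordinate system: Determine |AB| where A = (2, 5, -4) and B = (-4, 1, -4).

d = √[(x₂-x₁)² + (y₂-y₁)² + (z₂-z₁)²]
  = √[(-6)² + (-4)² + 0²]
  = √[36 + 16 + 0]
  = √52
  ≈ 7.211

7.211


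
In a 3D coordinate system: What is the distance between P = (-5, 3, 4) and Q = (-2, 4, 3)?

d = √[(x₂-x₁)² + (y₂-y₁)² + (z₂-z₁)²]
  = √[3² + 1² + (-1)²]
  = √[9 + 1 + 1]
  = √11
  ≈ 3.317

3.317


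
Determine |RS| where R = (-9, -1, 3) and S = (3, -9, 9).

d = √[(x₂-x₁)² + (y₂-y₁)² + (z₂-z₁)²]
  = √[12² + (-8)² + 6²]
  = √[144 + 64 + 36]
  = √244
  ≈ 15.62

15.62


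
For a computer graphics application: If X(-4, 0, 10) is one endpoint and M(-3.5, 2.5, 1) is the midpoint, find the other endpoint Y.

Y = 2M - X
  = (2·(-3.5) - (-4), 2·2.5 - 0, 2·1 - 10)
  = (-7 + 4, 5 + 0, 2 - 10)
  = (-3, 5, -8)

(-3, 5, -8)


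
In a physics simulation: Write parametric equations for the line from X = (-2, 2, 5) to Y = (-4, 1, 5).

Direction vector d = Y - X = (-4 + 2, 1 - 2, 5 - 5) = (-2, -1, 0)
Parametric form r = X + t·d:
x = -2 - 2t, y = 2 - t, z = 5

x = -2 - 2t, y = 2 - t, z = 5


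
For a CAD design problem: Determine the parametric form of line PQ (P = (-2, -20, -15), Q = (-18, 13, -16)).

Direction vector d = Q - P = (-18 + 2, 13 + 20, -16 + 15) = (-16, 33, -1)
Parametric form r = P + t·d:
x = -2 - 16t, y = -20 + 33t, z = -15 - t

x = -2 - 16t, y = -20 + 33t, z = -15 - t


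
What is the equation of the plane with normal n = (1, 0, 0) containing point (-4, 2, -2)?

The plane through P with normal n = (a, b, c) satisfies n·(r - P) = 0,
i.e. ax + by + cz = a·x₀ + b·y₀ + c·z₀.
d = 1·(-4) + 0·2 + 0·(-2)
  = -4 + 0 + 0
  = -4
Equation: x = -4

x = -4


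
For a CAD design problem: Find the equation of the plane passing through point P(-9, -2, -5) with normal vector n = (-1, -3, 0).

The plane through P with normal n = (a, b, c) satisfies n·(r - P) = 0,
i.e. ax + by + cz = a·x₀ + b·y₀ + c·z₀.
d = (-1)·(-9) + (-3)·(-2) + 0·(-5)
  = 9 + 6 + 0
  = 15
Equation: -x - 3y = 15

-x - 3y = 15


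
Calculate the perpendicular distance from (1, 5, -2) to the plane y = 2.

distance = |a·x₀ + b·y₀ + c·z₀ - d| / √(a² + b² + c²)
  = |0·1 + 1·5 + 0·(-2) - 2| / √(0² + 1² + 0²)
  = |0 + 5 + 0 - 2| / √(0 + 1 + 0)
  = |3| / √1
  = 3 / 1
  ≈ 3

3


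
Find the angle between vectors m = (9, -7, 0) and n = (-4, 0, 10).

m·n = 9·(-4) + (-7)·0 + 0·10 = -36 + 0 + 0 = -36
|m| = √(9² + (-7)² + 0²) = √130 ≈ 11.4
|n| = √((-4)² + 0² + 10²) = √116 ≈ 10.77
cos θ = (m·n)/(|m||n|) = -36/(11.4·10.77) ≈ -0.2932
θ = arccos(-0.2932) ≈ 107°

107°


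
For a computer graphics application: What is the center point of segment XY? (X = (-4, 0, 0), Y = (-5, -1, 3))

M = ((x₁+x₂)/2, (y₁+y₂)/2, (z₁+z₂)/2)
  = ((-4 - 5)/2, (0 - 1)/2, (0 + 3)/2)
  = (-9/2, -1/2, 3/2)
  = (-4.5, -0.5, 1.5)

(-4.5, -0.5, 1.5)


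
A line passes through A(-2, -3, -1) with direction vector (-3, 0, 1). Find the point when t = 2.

P(t) = A + t·d
  = (-2 + (-3)·2, -3 + 0·2, -1 + 1·2)
  = (-2 - 6, -3 + 0, -1 + 2)
  = (-8, -3, 1)

(-8, -3, 1)


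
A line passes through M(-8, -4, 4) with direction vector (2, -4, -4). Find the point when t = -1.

P(t) = M + t·d
  = (-8 + 2·(-1), -4 + (-4)·(-1), 4 + (-4)·(-1))
  = (-8 - 2, -4 + 4, 4 + 4)
  = (-10, 0, 8)

(-10, 0, 8)


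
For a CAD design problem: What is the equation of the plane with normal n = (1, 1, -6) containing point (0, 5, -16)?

The plane through P with normal n = (a, b, c) satisfies n·(r - P) = 0,
i.e. ax + by + cz = a·x₀ + b·y₀ + c·z₀.
d = 1·0 + 1·5 + (-6)·(-16)
  = 0 + 5 + 96
  = 101
Equation: x + y - 6z = 101

x + y - 6z = 101


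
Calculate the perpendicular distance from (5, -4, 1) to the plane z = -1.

distance = |a·x₀ + b·y₀ + c·z₀ - d| / √(a² + b² + c²)
  = |0·5 + 0·(-4) + 1·1 - (-1)| / √(0² + 0² + 1²)
  = |0 + 0 + 1 + 1| / √(0 + 0 + 1)
  = |2| / √1
  = 2 / 1
  ≈ 2

2


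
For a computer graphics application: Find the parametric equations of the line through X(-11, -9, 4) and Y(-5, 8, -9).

Direction vector d = Y - X = (-5 + 11, 8 + 9, -9 - 4) = (6, 17, -13)
Parametric form r = X + t·d:
x = -11 + 6t, y = -9 + 17t, z = 4 - 13t

x = -11 + 6t, y = -9 + 17t, z = 4 - 13t


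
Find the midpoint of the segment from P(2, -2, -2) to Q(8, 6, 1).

M = ((x₁+x₂)/2, (y₁+y₂)/2, (z₁+z₂)/2)
  = ((2 + 8)/2, (-2 + 6)/2, (-2 + 1)/2)
  = (10/2, 4/2, -1/2)
  = (5, 2, -0.5)

(5, 2, -0.5)


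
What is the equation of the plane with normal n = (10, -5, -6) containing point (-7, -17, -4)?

The plane through P with normal n = (a, b, c) satisfies n·(r - P) = 0,
i.e. ax + by + cz = a·x₀ + b·y₀ + c·z₀.
d = 10·(-7) + (-5)·(-17) + (-6)·(-4)
  = -70 + 85 + 24
  = 39
Equation: 10x - 5y - 6z = 39

10x - 5y - 6z = 39


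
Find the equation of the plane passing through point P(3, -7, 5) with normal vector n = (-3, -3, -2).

The plane through P with normal n = (a, b, c) satisfies n·(r - P) = 0,
i.e. ax + by + cz = a·x₀ + b·y₀ + c·z₀.
d = (-3)·3 + (-3)·(-7) + (-2)·5
  = -9 + 21 - 10
  = 2
Equation: -3x - 3y - 2z = 2

-3x - 3y - 2z = 2


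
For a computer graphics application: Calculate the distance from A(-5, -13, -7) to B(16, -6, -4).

d = √[(x₂-x₁)² + (y₂-y₁)² + (z₂-z₁)²]
  = √[21² + 7² + 3²]
  = √[441 + 49 + 9]
  = √499
  ≈ 22.34

22.34


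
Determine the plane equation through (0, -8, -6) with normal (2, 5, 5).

The plane through P with normal n = (a, b, c) satisfies n·(r - P) = 0,
i.e. ax + by + cz = a·x₀ + b·y₀ + c·z₀.
d = 2·0 + 5·(-8) + 5·(-6)
  = 0 - 40 - 30
  = -70
Equation: 2x + 5y + 5z = -70

2x + 5y + 5z = -70


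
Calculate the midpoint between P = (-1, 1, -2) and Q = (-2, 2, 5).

M = ((x₁+x₂)/2, (y₁+y₂)/2, (z₁+z₂)/2)
  = ((-1 - 2)/2, (1 + 2)/2, (-2 + 5)/2)
  = (-3/2, 3/2, 3/2)
  = (-1.5, 1.5, 1.5)

(-1.5, 1.5, 1.5)


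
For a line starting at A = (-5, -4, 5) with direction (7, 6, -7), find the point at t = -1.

P(t) = A + t·d
  = (-5 + 7·(-1), -4 + 6·(-1), 5 + (-7)·(-1))
  = (-5 - 7, -4 - 6, 5 + 7)
  = (-12, -10, 12)

(-12, -10, 12)


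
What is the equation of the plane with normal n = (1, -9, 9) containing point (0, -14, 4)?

The plane through P with normal n = (a, b, c) satisfies n·(r - P) = 0,
i.e. ax + by + cz = a·x₀ + b·y₀ + c·z₀.
d = 1·0 + (-9)·(-14) + 9·4
  = 0 + 126 + 36
  = 162
Equation: x - 9y + 9z = 162

x - 9y + 9z = 162


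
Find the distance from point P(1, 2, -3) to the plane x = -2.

distance = |a·x₀ + b·y₀ + c·z₀ - d| / √(a² + b² + c²)
  = |1·1 + 0·2 + 0·(-3) - (-2)| / √(1² + 0² + 0²)
  = |1 + 0 + 0 + 2| / √(1 + 0 + 0)
  = |3| / √1
  = 3 / 1
  ≈ 3

3


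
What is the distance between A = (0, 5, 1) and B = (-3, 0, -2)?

d = √[(x₂-x₁)² + (y₂-y₁)² + (z₂-z₁)²]
  = √[(-3)² + (-5)² + (-3)²]
  = √[9 + 25 + 9]
  = √43
  ≈ 6.557

6.557


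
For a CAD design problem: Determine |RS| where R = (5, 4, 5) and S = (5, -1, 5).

d = √[(x₂-x₁)² + (y₂-y₁)² + (z₂-z₁)²]
  = √[0² + (-5)² + 0²]
  = √[0 + 25 + 0]
  = √25
  ≈ 5

5


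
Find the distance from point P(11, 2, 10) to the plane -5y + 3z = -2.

distance = |a·x₀ + b·y₀ + c·z₀ - d| / √(a² + b² + c²)
  = |0·11 + (-5)·2 + 3·10 - (-2)| / √(0² + (-5)² + 3²)
  = |0 - 10 + 30 + 2| / √(0 + 25 + 9)
  = |22| / √34
  = 22 / 5.831
  ≈ 3.773

3.773


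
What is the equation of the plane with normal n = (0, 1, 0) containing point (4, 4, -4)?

The plane through P with normal n = (a, b, c) satisfies n·(r - P) = 0,
i.e. ax + by + cz = a·x₀ + b·y₀ + c·z₀.
d = 0·4 + 1·4 + 0·(-4)
  = 0 + 4 + 0
  = 4
Equation: y = 4

y = 4


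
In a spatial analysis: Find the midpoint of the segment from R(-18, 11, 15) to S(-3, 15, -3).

M = ((x₁+x₂)/2, (y₁+y₂)/2, (z₁+z₂)/2)
  = ((-18 - 3)/2, (11 + 15)/2, (15 - 3)/2)
  = (-21/2, 26/2, 12/2)
  = (-10.5, 13, 6)

(-10.5, 13, 6)


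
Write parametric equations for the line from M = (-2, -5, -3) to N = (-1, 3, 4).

Direction vector d = N - M = (-1 + 2, 3 + 5, 4 + 3) = (1, 8, 7)
Parametric form r = M + t·d:
x = -2 + t, y = -5 + 8t, z = -3 + 7t

x = -2 + t, y = -5 + 8t, z = -3 + 7t


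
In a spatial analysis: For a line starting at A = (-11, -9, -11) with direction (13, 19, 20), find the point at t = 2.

P(t) = A + t·d
  = (-11 + 13·2, -9 + 19·2, -11 + 20·2)
  = (-11 + 26, -9 + 38, -11 + 40)
  = (15, 29, 29)

(15, 29, 29)


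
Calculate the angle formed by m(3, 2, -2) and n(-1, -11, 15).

m·n = 3·(-1) + 2·(-11) + (-2)·15 = -3 - 22 - 30 = -55
|m| = √(3² + 2² + (-2)²) = √17 ≈ 4.123
|n| = √((-1)² + (-11)² + 15²) = √347 ≈ 18.63
cos θ = (m·n)/(|m||n|) = -55/(4.123·18.63) ≈ -0.7161
θ = arccos(-0.7161) ≈ 135.7°

135.7°


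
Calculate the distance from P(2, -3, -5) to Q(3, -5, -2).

d = √[(x₂-x₁)² + (y₂-y₁)² + (z₂-z₁)²]
  = √[1² + (-2)² + 3²]
  = √[1 + 4 + 9]
  = √14
  ≈ 3.742

3.742


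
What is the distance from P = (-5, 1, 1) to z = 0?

distance = |a·x₀ + b·y₀ + c·z₀ - d| / √(a² + b² + c²)
  = |0·(-5) + 0·1 + 1·1 - 0| / √(0² + 0² + 1²)
  = |0 + 0 + 1 + 0| / √(0 + 0 + 1)
  = |1| / √1
  = 1 / 1
  ≈ 1

1


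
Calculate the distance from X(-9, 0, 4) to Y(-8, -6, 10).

d = √[(x₂-x₁)² + (y₂-y₁)² + (z₂-z₁)²]
  = √[1² + (-6)² + 6²]
  = √[1 + 36 + 36]
  = √73
  ≈ 8.544

8.544


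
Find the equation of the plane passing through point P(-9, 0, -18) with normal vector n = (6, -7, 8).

The plane through P with normal n = (a, b, c) satisfies n·(r - P) = 0,
i.e. ax + by + cz = a·x₀ + b·y₀ + c·z₀.
d = 6·(-9) + (-7)·0 + 8·(-18)
  = -54 + 0 - 144
  = -198
Equation: 6x - 7y + 8z = -198

6x - 7y + 8z = -198


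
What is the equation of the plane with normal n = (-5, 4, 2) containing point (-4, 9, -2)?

The plane through P with normal n = (a, b, c) satisfies n·(r - P) = 0,
i.e. ax + by + cz = a·x₀ + b·y₀ + c·z₀.
d = (-5)·(-4) + 4·9 + 2·(-2)
  = 20 + 36 - 4
  = 52
Equation: -5x + 4y + 2z = 52

-5x + 4y + 2z = 52


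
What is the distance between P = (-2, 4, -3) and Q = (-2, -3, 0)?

d = √[(x₂-x₁)² + (y₂-y₁)² + (z₂-z₁)²]
  = √[0² + (-7)² + 3²]
  = √[0 + 49 + 9]
  = √58
  ≈ 7.616

7.616


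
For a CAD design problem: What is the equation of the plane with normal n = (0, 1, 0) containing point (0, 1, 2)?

The plane through P with normal n = (a, b, c) satisfies n·(r - P) = 0,
i.e. ax + by + cz = a·x₀ + b·y₀ + c·z₀.
d = 0·0 + 1·1 + 0·2
  = 0 + 1 + 0
  = 1
Equation: y = 1

y = 1


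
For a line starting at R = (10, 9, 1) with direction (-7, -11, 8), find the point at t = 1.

P(t) = R + t·d
  = (10 + (-7)·1, 9 + (-11)·1, 1 + 8·1)
  = (10 - 7, 9 - 11, 1 + 8)
  = (3, -2, 9)

(3, -2, 9)


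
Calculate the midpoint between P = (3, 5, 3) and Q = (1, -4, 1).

M = ((x₁+x₂)/2, (y₁+y₂)/2, (z₁+z₂)/2)
  = ((3 + 1)/2, (5 - 4)/2, (3 + 1)/2)
  = (4/2, 1/2, 4/2)
  = (2, 0.5, 2)

(2, 0.5, 2)


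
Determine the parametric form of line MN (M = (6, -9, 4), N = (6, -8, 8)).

Direction vector d = N - M = (6 - 6, -8 + 9, 8 - 4) = (0, 1, 4)
Parametric form r = M + t·d:
x = 6, y = -9 + t, z = 4 + 4t

x = 6, y = -9 + t, z = 4 + 4t


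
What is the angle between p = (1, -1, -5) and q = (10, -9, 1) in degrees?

p·q = 1·10 + (-1)·(-9) + (-5)·1 = 10 + 9 - 5 = 14
|p| = √(1² + (-1)² + (-5)²) = √27 ≈ 5.196
|q| = √(10² + (-9)² + 1²) = √182 ≈ 13.49
cos θ = (p·q)/(|p||q|) = 14/(5.196·13.49) ≈ 0.1997
θ = arccos(0.1997) ≈ 78.48°

78.48°


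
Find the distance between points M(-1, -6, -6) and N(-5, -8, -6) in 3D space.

d = √[(x₂-x₁)² + (y₂-y₁)² + (z₂-z₁)²]
  = √[(-4)² + (-2)² + 0²]
  = √[16 + 4 + 0]
  = √20
  ≈ 4.472

4.472


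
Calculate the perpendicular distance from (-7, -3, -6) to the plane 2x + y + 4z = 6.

distance = |a·x₀ + b·y₀ + c·z₀ - d| / √(a² + b² + c²)
  = |2·(-7) + 1·(-3) + 4·(-6) - 6| / √(2² + 1² + 4²)
  = |-14 - 3 - 24 - 6| / √(4 + 1 + 16)
  = |-47| / √21
  = 47 / 4.583
  ≈ 10.26

10.26


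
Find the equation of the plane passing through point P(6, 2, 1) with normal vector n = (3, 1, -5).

The plane through P with normal n = (a, b, c) satisfies n·(r - P) = 0,
i.e. ax + by + cz = a·x₀ + b·y₀ + c·z₀.
d = 3·6 + 1·2 + (-5)·1
  = 18 + 2 - 5
  = 15
Equation: 3x + y - 5z = 15

3x + y - 5z = 15


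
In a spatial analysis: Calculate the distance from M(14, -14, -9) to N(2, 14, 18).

d = √[(x₂-x₁)² + (y₂-y₁)² + (z₂-z₁)²]
  = √[(-12)² + 28² + 27²]
  = √[144 + 784 + 729]
  = √1657
  ≈ 40.71

40.71
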